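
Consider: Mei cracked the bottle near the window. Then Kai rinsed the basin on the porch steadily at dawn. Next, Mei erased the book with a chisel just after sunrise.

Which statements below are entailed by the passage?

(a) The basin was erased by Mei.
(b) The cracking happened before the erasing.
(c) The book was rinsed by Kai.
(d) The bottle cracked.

(b), (d)

(a) Not entailed — Mei erased the book, not the basin; the basin belongs to the rinsing event.
(b) Entailed — the narrative places the cracking before the erasing.
(c) Not entailed — Kai rinsed the basin, not the book; the book belongs to the erasing event.
(d) Entailed — 'Mei cracked the bottle' is causative; it entails the inchoative 'the bottle cracked'.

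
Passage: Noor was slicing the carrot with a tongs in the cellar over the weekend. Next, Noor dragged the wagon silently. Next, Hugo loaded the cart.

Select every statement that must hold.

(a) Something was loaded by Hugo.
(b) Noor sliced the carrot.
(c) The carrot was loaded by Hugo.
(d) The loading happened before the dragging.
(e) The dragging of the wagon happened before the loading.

(a) Entailed — the original entails any weakening of itself; this just generalizes the patient.
(b) Not entailed — 'was slicing' is progressive on an accomplishment; it does not entail the completed 'sliced'.
(c) Not entailed — Hugo loaded the cart, not the carrot; the carrot belongs to the slicing event.
(d) Not entailed — the narrative places the dragging before the loading, not after.
(e) Entailed — the narrative places the dragging before the loading.

(a), (e)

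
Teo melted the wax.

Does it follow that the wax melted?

'Teo melted the wax' is the causative; it entails the inchoative 'the wax melted'.

yes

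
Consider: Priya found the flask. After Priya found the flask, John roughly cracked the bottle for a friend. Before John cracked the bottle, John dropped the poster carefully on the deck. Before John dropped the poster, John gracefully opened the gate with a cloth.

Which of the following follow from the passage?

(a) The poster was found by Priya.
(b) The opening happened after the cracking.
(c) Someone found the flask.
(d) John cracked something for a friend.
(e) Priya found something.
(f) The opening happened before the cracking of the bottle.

(c), (d), (e), (f)

(a) Not entailed — Priya found the flask, not the poster; the poster belongs to the dropping event.
(b) Not entailed — the narrative places the opening before the cracking, not after.
(c) Entailed — this follows by dropping conjuncts from the finding event's description.
(d) Entailed — this follows by dropping conjuncts from the cracking event's description.
(e) Entailed — every conjunct here is already in the original finding event.
(f) Entailed — the narrative places the opening before the cracking.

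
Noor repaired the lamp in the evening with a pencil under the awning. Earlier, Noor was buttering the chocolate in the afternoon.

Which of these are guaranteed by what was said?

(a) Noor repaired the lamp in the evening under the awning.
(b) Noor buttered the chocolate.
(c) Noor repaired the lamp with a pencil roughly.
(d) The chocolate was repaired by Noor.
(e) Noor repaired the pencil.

(a) Entailed — every conjunct here is already in the original repairing event.
(b) Not entailed — 'was buttering' is progressive on an accomplishment; it does not entail the completed 'buttered'.
(c) Not entailed — 'roughly' adds information not in the original event.
(d) Not entailed — Noor repaired the lamp, not the chocolate; the chocolate belongs to the buttering event.
(e) Not entailed — the pencil is the instrument, not what was repaired.

(a)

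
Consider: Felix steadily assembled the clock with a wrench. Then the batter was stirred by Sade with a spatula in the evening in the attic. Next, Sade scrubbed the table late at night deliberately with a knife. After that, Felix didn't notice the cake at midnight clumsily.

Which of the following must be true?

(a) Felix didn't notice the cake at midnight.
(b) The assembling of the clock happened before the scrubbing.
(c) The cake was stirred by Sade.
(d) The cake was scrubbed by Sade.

(b)

(a) Not entailed — dropping 'clumsily' under negation is not valid — the original leaves open that Felix noticed the cake some other way.
(b) Entailed — the narrative places the assembling before the scrubbing.
(c) Not entailed — Sade stirred the batter, not the cake; the cake belongs to the noticing event.
(d) Not entailed — Sade scrubbed the table, not the cake; the cake belongs to the noticing event.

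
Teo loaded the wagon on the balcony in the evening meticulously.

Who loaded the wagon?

'Teo' marks the agent of the loading event.

Teo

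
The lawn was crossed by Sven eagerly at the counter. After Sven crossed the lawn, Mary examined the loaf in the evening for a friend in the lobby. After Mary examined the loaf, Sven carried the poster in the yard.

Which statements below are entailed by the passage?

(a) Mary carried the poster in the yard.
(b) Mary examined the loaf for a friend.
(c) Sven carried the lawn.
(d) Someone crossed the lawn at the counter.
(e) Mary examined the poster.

(a) Not entailed — the passage has Sven carrying the poster, not Mary.
(b) Entailed — dropping 'in the evening', 'in the lobby' leaves a sub-description the original still satisfies.
(c) Not entailed — Sven carried the poster, not the lawn; the lawn belongs to the crossing event.
(d) Entailed — dropping 'eagerly' and generalizing the agent leaves a sub-description the original still satisfies.
(e) Not entailed — Mary examined the loaf, not the poster; the poster belongs to the carrying event.

(b), (d)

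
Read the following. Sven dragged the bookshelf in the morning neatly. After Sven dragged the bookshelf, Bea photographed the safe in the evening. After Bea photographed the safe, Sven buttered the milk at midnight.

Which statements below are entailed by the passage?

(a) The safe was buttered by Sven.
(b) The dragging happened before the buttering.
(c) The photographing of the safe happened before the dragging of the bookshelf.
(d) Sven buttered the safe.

(a) Not entailed — Sven buttered the milk, not the safe; the safe belongs to the photographing event.
(b) Entailed — the narrative places the dragging before the buttering.
(c) Not entailed — the narrative places the dragging before the photographing, not after.
(d) Not entailed — Sven buttered the milk, not the safe; the safe belongs to the photographing event.

(b)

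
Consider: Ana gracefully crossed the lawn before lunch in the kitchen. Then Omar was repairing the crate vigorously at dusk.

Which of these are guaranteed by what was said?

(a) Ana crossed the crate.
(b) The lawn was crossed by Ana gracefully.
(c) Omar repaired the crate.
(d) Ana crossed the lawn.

(b), (d)

(a) Not entailed — Ana crossed the lawn, not the crate; the crate belongs to the repairing event.
(b) Entailed — every conjunct here is already in the original crossing event.
(c) Not entailed — 'was repairing' is progressive on an accomplishment; it does not entail the completed 'repaired'.
(d) Entailed — every conjunct here is already in the original crossing event.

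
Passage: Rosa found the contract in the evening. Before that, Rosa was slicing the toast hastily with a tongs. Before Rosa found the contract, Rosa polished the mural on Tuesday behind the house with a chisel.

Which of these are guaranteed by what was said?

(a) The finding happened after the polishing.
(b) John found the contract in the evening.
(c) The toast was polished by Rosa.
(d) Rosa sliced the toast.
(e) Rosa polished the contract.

(a)

(a) Entailed — the narrative places the polishing before the finding.
(b) Not entailed — the passage has Rosa finding the contract, not John.
(c) Not entailed — Rosa polished the mural, not the toast; the toast belongs to the slicing event.
(d) Not entailed — 'was slicing' is progressive on an accomplishment; it does not entail the completed 'sliced'.
(e) Not entailed — Rosa polished the mural, not the contract; the contract belongs to the finding event.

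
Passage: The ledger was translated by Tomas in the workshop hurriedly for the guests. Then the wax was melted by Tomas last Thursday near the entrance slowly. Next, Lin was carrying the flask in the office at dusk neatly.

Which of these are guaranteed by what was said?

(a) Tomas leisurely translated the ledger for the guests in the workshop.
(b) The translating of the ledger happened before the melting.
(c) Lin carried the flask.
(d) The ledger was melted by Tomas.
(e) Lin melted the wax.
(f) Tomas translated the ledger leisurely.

(b), (c)

(a) Not entailed — 'leisurely' adds a manner not in (and inconsistent with) the original.
(b) Entailed — the narrative places the translating before the melting.
(c) Entailed — 'carry' is an activity; 'was carrying' entails that some carrying happened, so 'carried' holds.
(d) Not entailed — Tomas melted the wax, not the ledger; the ledger belongs to the translating event.
(e) Not entailed — the passage has Tomas melting the wax, not Lin.
(f) Not entailed — 'leisurely' adds a manner not in (and inconsistent with) the original.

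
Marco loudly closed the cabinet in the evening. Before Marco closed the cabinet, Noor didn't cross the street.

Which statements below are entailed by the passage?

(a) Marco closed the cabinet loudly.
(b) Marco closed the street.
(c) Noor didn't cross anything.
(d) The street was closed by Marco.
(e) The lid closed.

(a)

(a) Entailed — this follows by dropping conjuncts from the closing event's description.
(b) Not entailed — Marco closed the cabinet, not the street; the street belongs to the crossing event.
(c) Not entailed — the original only denies this specific event; Noor may have crossed something else.
(d) Not entailed — Marco closed the cabinet, not the street; the street belongs to the crossing event.
(e) Not entailed — the cabinet is what closed, not the lid.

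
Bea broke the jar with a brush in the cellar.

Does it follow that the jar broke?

'Bea broke the jar' is the causative; it entails the inchoative 'the jar broke'.

yes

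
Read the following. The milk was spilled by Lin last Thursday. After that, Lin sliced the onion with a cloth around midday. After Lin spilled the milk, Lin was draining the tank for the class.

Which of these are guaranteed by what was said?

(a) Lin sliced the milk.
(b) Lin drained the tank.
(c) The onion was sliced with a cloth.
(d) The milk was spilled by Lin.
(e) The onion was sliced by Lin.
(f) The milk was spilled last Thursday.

(a) Not entailed — Lin sliced the onion, not the milk; the milk belongs to the spilling event.
(b) Not entailed — 'was draining' is progressive on an accomplishment; it does not entail the completed 'drained'.
(c) Entailed — dropping 'around midday' and generalizing the agent leaves a sub-description the original still satisfies.
(d) Entailed — dropping 'last Thursday' leaves a sub-description the original still satisfies.
(e) Entailed — dropping 'with a cloth', 'around midday' leaves a sub-description the original still satisfies.
(f) Entailed — generalizing the agent leaves a sub-description the original still satisfies.

(c), (d), (e), (f)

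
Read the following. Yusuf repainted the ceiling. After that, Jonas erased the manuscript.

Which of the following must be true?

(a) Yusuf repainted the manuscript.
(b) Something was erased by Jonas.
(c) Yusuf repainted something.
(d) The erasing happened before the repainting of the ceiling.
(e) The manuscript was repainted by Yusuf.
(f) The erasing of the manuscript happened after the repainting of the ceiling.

(a) Not entailed — Yusuf repainted the ceiling, not the manuscript; the manuscript belongs to the erasing event.
(b) Entailed — every conjunct here is already in the original erasing event.
(c) Entailed — this follows by dropping conjuncts from the repainting event's description.
(d) Not entailed — the narrative places the repainting before the erasing, not after.
(e) Not entailed — Yusuf repainted the ceiling, not the manuscript; the manuscript belongs to the erasing event.
(f) Entailed — the narrative places the repainting before the erasing.

(b), (c), (f)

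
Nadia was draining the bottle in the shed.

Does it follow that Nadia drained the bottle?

'was draining' is progressive; for an accomplishment like 'drain the bottle', it doesn't entail completion.

no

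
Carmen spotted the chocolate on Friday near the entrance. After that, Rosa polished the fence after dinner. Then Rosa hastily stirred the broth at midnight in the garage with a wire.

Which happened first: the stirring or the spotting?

the spotting

The connectives place the spotting before the stirring.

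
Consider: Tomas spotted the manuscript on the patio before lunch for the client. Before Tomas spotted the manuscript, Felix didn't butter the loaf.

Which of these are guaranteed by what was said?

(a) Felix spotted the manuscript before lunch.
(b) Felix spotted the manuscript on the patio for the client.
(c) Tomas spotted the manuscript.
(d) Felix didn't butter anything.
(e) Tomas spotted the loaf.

(a) Not entailed — the passage has Tomas spotting the manuscript, not Felix.
(b) Not entailed — the passage has Tomas spotting the manuscript, not Felix.
(c) Entailed — dropping 'before lunch', 'for the client', 'on the patio' leaves a sub-description the original still satisfies.
(d) Not entailed — the original only denies this specific event; Felix may have buttered something else.
(e) Not entailed — Tomas spotted the manuscript, not the loaf; the loaf belongs to the buttering event.

(c)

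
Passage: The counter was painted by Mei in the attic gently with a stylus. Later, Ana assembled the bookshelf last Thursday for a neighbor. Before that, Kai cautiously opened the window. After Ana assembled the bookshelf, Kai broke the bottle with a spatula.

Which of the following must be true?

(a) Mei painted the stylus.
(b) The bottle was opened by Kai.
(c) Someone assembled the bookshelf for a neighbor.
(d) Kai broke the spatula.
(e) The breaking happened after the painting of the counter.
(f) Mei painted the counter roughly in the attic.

(c), (e)

(a) Not entailed — the stylus is the instrument, not what was painted.
(b) Not entailed — Kai opened the window, not the bottle; the bottle belongs to the breaking event.
(c) Entailed — this follows by dropping conjuncts from the assembling event's description.
(d) Not entailed — the spatula is the instrument, not what was broken.
(e) Entailed — the narrative places the painting before the breaking.
(f) Not entailed — 'roughly' adds a manner not in (and inconsistent with) the original.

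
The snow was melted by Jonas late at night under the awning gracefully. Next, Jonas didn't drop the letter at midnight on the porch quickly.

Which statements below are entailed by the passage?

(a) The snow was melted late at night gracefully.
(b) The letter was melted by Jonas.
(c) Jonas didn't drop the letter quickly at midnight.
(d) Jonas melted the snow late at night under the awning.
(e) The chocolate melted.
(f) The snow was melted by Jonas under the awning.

(a), (d), (f)

(a) Entailed — dropping 'under the awning' and generalizing the agent leaves a sub-description the original still satisfies.
(b) Not entailed — Jonas melted the snow, not the letter; the letter belongs to the dropping event.
(c) Not entailed — dropping 'on the porch' under negation is not valid — the original leaves open that Jonas dropped the letter some other way.
(d) Entailed — every conjunct here is already in the original melting event.
(e) Not entailed — the snow is what melted, not the chocolate.
(f) Entailed — this follows by dropping conjuncts from the melting event's description.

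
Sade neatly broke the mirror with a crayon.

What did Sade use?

a crayon

'with a crayon' marks the instrument of the breaking event.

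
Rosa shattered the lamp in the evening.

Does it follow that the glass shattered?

Nothing is said about any glass; only the lamp is affected.

no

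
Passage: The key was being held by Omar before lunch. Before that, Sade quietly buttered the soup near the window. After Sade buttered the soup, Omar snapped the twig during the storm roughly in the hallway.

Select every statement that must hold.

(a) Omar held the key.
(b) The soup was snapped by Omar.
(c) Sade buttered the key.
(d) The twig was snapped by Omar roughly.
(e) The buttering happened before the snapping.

(a) Entailed — 'hold' is an activity; 'was holding' entails that some holding happened, so 'held' holds.
(b) Not entailed — Omar snapped the twig, not the soup; the soup belongs to the buttering event.
(c) Not entailed — Sade buttered the soup, not the key; the key belongs to the holding event.
(d) Entailed — dropping 'during the storm', 'in the hallway' leaves a sub-description the original still satisfies.
(e) Entailed — the narrative places the buttering before the snapping.

(a), (d), (e)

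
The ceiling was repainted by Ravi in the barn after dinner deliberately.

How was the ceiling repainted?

deliberately

'deliberately' marks the manner of the repainting event.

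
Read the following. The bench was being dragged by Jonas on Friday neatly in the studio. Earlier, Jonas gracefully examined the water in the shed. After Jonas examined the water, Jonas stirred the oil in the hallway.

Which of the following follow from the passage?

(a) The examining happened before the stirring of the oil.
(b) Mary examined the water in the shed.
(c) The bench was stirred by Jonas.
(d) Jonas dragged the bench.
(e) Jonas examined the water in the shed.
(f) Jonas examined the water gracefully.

(a), (d), (e), (f)

(a) Entailed — the narrative places the examining before the stirring.
(b) Not entailed — the passage has Jonas examining the water, not Mary.
(c) Not entailed — Jonas stirred the oil, not the bench; the bench belongs to the dragging event.
(d) Entailed — 'drag' is an activity; 'was dragging' entails that some dragging happened, so 'dragged' holds.
(e) Entailed — dropping 'gracefully' leaves a sub-description the original still satisfies.
(f) Entailed — every conjunct here is already in the original examining event.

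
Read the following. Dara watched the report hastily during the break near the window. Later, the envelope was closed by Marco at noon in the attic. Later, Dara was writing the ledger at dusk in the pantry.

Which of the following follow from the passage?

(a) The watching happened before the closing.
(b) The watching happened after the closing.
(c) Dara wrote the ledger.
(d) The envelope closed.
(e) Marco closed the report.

(a), (d)

(a) Entailed — the narrative places the watching before the closing.
(b) Not entailed — the narrative places the watching before the closing, not after.
(c) Not entailed — 'was writing' is progressive on an accomplishment; it does not entail the completed 'wrote'.
(d) Entailed — 'Marco closed the envelope' is causative; it entails the inchoative 'the envelope closed'.
(e) Not entailed — Marco closed the envelope, not the report; the report belongs to the watching event.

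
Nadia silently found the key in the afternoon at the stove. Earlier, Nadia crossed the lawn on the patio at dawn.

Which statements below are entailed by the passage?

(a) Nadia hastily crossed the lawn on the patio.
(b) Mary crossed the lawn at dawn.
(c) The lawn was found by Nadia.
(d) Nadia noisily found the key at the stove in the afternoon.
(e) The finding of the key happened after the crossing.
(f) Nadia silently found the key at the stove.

(a) Not entailed — 'hastily' adds information not in the original event.
(b) Not entailed — the passage has Nadia crossing the lawn, not Mary.
(c) Not entailed — Nadia found the key, not the lawn; the lawn belongs to the crossing event.
(d) Not entailed — 'noisily' adds a manner not in (and inconsistent with) the original.
(e) Entailed — the narrative places the crossing before the finding.
(f) Entailed — the original entails any weakening of itself; this just drops 'in the afternoon'.

(e), (f)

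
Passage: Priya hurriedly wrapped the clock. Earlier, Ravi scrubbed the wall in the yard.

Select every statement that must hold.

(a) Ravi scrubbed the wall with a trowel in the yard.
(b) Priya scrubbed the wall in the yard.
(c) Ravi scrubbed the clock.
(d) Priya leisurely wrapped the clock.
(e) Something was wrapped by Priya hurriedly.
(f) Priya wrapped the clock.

(e), (f)

(a) Not entailed — 'with a trowel' adds information not in the original event.
(b) Not entailed — the passage has Ravi scrubbing the wall, not Priya.
(c) Not entailed — Ravi scrubbed the wall, not the clock; the clock belongs to the wrapping event.
(d) Not entailed — 'leisurely' adds a manner not in (and inconsistent with) the original.
(e) Entailed — this follows by dropping conjuncts from the wrapping event's description.
(f) Entailed — the original entails any weakening of itself; this just drops 'hurriedly'.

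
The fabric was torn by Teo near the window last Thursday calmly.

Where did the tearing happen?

'near the window' marks the location of the tearing event.

near the window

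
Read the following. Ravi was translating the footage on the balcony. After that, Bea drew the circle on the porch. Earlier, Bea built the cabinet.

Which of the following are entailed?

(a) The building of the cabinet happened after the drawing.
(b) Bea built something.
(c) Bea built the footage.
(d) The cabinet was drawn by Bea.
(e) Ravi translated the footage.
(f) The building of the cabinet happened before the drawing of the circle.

(b), (f)

(a) Not entailed — the narrative places the building before the drawing, not after.
(b) Entailed — the original entails any weakening of itself; this just generalizes the patient.
(c) Not entailed — Bea built the cabinet, not the footage; the footage belongs to the translating event.
(d) Not entailed — Bea drew the circle, not the cabinet; the cabinet belongs to the building event.
(e) Not entailed — 'was translating' is progressive on an accomplishment; it does not entail the completed 'translated'.
(f) Entailed — the narrative places the building before the drawing.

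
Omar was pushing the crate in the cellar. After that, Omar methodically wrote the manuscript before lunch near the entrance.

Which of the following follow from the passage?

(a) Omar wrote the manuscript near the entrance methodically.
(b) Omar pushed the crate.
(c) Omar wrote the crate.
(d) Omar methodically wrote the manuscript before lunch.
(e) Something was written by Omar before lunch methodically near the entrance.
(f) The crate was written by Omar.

(a) Entailed — this follows by dropping conjuncts from the writing event's description.
(b) Entailed — 'push' is an activity; 'was pushing' entails that some pushing happened, so 'pushed' holds.
(c) Not entailed — Omar wrote the manuscript, not the crate; the crate belongs to the pushing event.
(d) Entailed — dropping 'near the entrance' leaves a sub-description the original still satisfies.
(e) Entailed — the original entails any weakening of itself; this just generalizes the patient.
(f) Not entailed — Omar wrote the manuscript, not the crate; the crate belongs to the pushing event.

(a), (b), (d), (e)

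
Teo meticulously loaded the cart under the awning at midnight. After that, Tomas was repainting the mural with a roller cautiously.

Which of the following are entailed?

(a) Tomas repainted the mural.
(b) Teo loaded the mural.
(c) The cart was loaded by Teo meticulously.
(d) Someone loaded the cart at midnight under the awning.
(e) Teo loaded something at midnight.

(a) Not entailed — 'was repainting' is progressive on an accomplishment; it does not entail the completed 'repainted'.
(b) Not entailed — Teo loaded the cart, not the mural; the mural belongs to the repainting event.
(c) Entailed — every conjunct here is already in the original loading event.
(d) Entailed — the original entails any weakening of itself; this just drops 'meticulously' and generalizes the agent.
(e) Entailed — the original entails any weakening of itself; this just drops 'under the awning', 'meticulously' and generalizes the patient.

(c), (d), (e)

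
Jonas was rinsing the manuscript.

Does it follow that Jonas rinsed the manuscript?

'rinse' is atelic; if Jonas was rinsing the manuscript, then Jonas rinsed the manuscript (for some time).

yes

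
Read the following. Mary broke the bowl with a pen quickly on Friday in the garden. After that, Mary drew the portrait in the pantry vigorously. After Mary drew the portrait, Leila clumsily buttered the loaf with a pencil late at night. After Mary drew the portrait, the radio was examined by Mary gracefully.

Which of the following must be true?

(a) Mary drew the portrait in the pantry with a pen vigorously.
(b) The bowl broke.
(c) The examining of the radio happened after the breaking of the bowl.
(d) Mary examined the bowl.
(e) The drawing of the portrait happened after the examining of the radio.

(b), (c)

(a) Not entailed — 'with a pen' adds information not in the original event.
(b) Entailed — 'Mary broke the bowl' is causative; it entails the inchoative 'the bowl broke'.
(c) Entailed — the narrative places the breaking before the examining.
(d) Not entailed — Mary examined the radio, not the bowl; the bowl belongs to the breaking event.
(e) Not entailed — the narrative places the drawing before the examining, not after.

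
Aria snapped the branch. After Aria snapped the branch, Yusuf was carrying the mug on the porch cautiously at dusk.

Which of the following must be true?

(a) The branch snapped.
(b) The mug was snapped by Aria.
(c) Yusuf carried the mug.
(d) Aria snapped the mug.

(a), (c)

(a) Entailed — 'Aria snapped the branch' is causative; it entails the inchoative 'the branch snapped'.
(b) Not entailed — Aria snapped the branch, not the mug; the mug belongs to the carrying event.
(c) Entailed — 'carry' is an activity; 'was carrying' entails that some carrying happened, so 'carried' holds.
(d) Not entailed — Aria snapped the branch, not the mug; the mug belongs to the carrying event.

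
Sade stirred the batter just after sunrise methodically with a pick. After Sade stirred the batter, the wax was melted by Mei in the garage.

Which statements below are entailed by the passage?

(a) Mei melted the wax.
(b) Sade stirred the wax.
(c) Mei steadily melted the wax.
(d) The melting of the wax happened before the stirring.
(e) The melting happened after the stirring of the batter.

(a), (e)

(a) Entailed — every conjunct here is already in the original melting event.
(b) Not entailed — Sade stirred the batter, not the wax; the wax belongs to the melting event.
(c) Not entailed — 'steadily' adds information not in the original event.
(d) Not entailed — the narrative places the stirring before the melting, not after.
(e) Entailed — the narrative places the stirring before the melting.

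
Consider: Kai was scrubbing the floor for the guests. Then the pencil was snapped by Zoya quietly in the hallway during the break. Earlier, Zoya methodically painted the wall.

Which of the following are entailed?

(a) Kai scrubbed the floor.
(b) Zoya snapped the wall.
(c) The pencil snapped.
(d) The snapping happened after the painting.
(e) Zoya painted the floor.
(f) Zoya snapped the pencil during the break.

(a), (c), (d), (f)

(a) Entailed — 'scrub' is an activity; 'was scrubbing' entails that some scrubbing happened, so 'scrubbed' holds.
(b) Not entailed — Zoya snapped the pencil, not the wall; the wall belongs to the painting event.
(c) Entailed — 'Zoya snapped the pencil' is causative; it entails the inchoative 'the pencil snapped'.
(d) Entailed — the narrative places the painting before the snapping.
(e) Not entailed — Zoya painted the wall, not the floor; the floor belongs to the scrubbing event.
(f) Entailed — this follows by dropping conjuncts from the snapping event's description.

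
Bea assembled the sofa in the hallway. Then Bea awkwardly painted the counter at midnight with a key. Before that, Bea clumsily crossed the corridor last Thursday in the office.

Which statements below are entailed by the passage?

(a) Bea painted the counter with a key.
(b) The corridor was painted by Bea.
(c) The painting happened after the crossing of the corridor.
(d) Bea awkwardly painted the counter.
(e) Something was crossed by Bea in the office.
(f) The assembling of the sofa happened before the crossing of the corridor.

(a) Entailed — dropping 'at midnight', 'awkwardly' leaves a sub-description the original still satisfies.
(b) Not entailed — Bea painted the counter, not the corridor; the corridor belongs to the crossing event.
(c) Entailed — the narrative places the crossing before the painting.
(d) Entailed — every conjunct here is already in the original painting event.
(e) Entailed — this follows by dropping conjuncts from the crossing event's description.
(f) Not entailed — the narrative doesn't order the assembling relative to the crossing.

(a), (c), (d), (e)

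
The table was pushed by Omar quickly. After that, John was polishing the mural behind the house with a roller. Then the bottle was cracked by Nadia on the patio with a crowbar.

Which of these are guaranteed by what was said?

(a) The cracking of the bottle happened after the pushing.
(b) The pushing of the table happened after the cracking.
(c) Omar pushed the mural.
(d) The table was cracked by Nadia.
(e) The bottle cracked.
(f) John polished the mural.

(a) Entailed — the narrative places the pushing before the cracking.
(b) Not entailed — the narrative places the pushing before the cracking, not after.
(c) Not entailed — Omar pushed the table, not the mural; the mural belongs to the polishing event.
(d) Not entailed — Nadia cracked the bottle, not the table; the table belongs to the pushing event.
(e) Entailed — 'Nadia cracked the bottle' is causative; it entails the inchoative 'the bottle cracked'.
(f) Entailed — 'polish' is an activity; 'was polishing' entails that some polishing happened, so 'polished' holds.

(a), (e), (f)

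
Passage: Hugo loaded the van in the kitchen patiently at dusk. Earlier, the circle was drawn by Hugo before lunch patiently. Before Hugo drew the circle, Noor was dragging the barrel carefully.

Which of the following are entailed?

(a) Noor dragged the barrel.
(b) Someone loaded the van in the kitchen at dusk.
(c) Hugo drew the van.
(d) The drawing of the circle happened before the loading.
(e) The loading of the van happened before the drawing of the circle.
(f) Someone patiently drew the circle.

(a), (b), (d), (f)

(a) Entailed — 'drag' is an activity; 'was dragging' entails that some dragging happened, so 'dragged' holds.
(b) Entailed — dropping 'patiently' and generalizing the agent leaves a sub-description the original still satisfies.
(c) Not entailed — Hugo drew the circle, not the van; the van belongs to the loading event.
(d) Entailed — the narrative places the drawing before the loading.
(e) Not entailed — the narrative places the drawing before the loading, not after.
(f) Entailed — dropping 'before lunch' and generalizing the agent leaves a sub-description the original still satisfies.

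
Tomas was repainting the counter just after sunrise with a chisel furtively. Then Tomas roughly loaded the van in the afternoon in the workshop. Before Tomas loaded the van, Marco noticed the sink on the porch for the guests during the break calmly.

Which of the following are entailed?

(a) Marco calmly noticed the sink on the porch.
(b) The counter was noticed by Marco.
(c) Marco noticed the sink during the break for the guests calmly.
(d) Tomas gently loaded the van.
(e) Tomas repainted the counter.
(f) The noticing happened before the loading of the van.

(a), (c), (f)

(a) Entailed — this follows by dropping conjuncts from the noticing event's description.
(b) Not entailed — Marco noticed the sink, not the counter; the counter belongs to the repainting event.
(c) Entailed — every conjunct here is already in the original noticing event.
(d) Not entailed — 'gently' adds a manner not in (and inconsistent with) the original.
(e) Not entailed — 'was repainting' is progressive on an accomplishment; it does not entail the completed 'repainted'.
(f) Entailed — the narrative places the noticing before the loading.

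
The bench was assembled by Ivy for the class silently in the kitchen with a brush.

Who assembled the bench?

Ivy

'Ivy' marks the agent of the assembling event.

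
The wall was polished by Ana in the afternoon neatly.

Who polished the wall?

'Ana' marks the agent of the polishing event.

Ana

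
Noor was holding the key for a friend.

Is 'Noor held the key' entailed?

yes

'hold' is atelic; if Noor was holding the key, then Noor held the key (for some time).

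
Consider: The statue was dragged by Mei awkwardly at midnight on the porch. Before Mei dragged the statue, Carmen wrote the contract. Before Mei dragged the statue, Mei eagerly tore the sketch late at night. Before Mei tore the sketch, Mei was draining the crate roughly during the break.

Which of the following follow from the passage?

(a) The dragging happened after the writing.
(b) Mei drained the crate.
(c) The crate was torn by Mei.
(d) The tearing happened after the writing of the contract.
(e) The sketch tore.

(a), (e)

(a) Entailed — the narrative places the writing before the dragging.
(b) Not entailed — 'was draining' is progressive on an accomplishment; it does not entail the completed 'drained'.
(c) Not entailed — Mei tore the sketch, not the crate; the crate belongs to the draining event.
(d) Not entailed — the narrative doesn't order the writing relative to the tearing.
(e) Entailed — 'Mei tore the sketch' is causative; it entails the inchoative 'the sketch tore'.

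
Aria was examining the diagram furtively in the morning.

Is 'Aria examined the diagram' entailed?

yes

'examine' is atelic; if Aria was examining the diagram, then Aria examined the diagram (for some time).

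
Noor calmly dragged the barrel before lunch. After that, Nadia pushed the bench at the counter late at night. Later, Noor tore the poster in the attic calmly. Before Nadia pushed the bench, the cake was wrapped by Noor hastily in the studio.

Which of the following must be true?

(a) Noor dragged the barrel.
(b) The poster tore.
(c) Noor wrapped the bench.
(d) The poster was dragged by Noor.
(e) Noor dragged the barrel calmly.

(a) Entailed — the original entails any weakening of itself; this just drops 'calmly', 'before lunch'.
(b) Entailed — 'Noor tore the poster' is causative; it entails the inchoative 'the poster tore'.
(c) Not entailed — Noor wrapped the cake, not the bench; the bench belongs to the pushing event.
(d) Not entailed — Noor dragged the barrel, not the poster; the poster belongs to the tearing event.
(e) Entailed — this follows by dropping conjuncts from the dragging event's description.

(a), (b), (e)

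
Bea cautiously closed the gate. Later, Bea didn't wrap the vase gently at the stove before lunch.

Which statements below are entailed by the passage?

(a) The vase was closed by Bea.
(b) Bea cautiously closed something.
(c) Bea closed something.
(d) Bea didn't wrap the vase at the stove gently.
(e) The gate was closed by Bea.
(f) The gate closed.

(a) Not entailed — Bea closed the gate, not the vase; the vase belongs to the wrapping event.
(b) Entailed — generalizing the patient leaves a sub-description the original still satisfies.
(c) Entailed — this follows by dropping conjuncts from the closing event's description.
(d) Not entailed — dropping 'before lunch' under negation is not valid — the original leaves open that Bea wrapped the vase some other way.
(e) Entailed — this follows by dropping conjuncts from the closing event's description.
(f) Entailed — 'Bea closed the gate' is causative; it entails the inchoative 'the gate closed'.

(b), (c), (e), (f)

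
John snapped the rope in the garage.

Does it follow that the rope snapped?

yes

'John snapped the rope' is the causative; it entails the inchoative 'the rope snapped'.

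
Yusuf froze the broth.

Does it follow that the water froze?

Nothing is said about any water; only the broth is affected.

no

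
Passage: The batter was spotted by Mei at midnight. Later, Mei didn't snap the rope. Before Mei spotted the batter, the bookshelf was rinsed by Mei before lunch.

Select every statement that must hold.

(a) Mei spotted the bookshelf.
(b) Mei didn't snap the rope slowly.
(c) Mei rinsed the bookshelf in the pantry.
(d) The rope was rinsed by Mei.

(a) Not entailed — Mei spotted the batter, not the bookshelf; the bookshelf belongs to the rinsing event.
(b) Entailed — under negation, adding a further restriction is entailed: if no such snapping event occurred, none occurred slowly either.
(c) Not entailed — 'in the pantry' adds information not in the original event.
(d) Not entailed — Mei rinsed the bookshelf, not the rope; the rope belongs to the snapping event.

(b)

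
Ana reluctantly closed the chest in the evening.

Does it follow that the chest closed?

yes

'Ana closed the chest' is the causative; it entails the inchoative 'the chest closed'.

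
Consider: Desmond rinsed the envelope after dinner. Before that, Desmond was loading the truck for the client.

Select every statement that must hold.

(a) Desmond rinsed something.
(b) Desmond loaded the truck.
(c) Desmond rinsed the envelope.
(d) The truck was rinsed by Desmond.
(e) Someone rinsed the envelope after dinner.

(a), (c), (e)

(a) Entailed — the original entails any weakening of itself; this just drops 'after dinner' and generalizes the patient.
(b) Not entailed — 'was loading' is progressive on an accomplishment; it does not entail the completed 'loaded'.
(c) Entailed — this follows by dropping conjuncts from the rinsing event's description.
(d) Not entailed — Desmond rinsed the envelope, not the truck; the truck belongs to the loading event.
(e) Entailed — every conjunct here is already in the original rinsing event.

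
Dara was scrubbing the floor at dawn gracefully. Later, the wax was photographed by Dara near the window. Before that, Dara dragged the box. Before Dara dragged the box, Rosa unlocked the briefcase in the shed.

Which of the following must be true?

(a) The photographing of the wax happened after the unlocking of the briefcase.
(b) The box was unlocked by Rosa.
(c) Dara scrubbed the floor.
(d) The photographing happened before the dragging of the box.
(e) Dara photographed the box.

(a), (c)

(a) Entailed — the narrative places the unlocking before the photographing.
(b) Not entailed — Rosa unlocked the briefcase, not the box; the box belongs to the dragging event.
(c) Entailed — 'scrub' is an activity; 'was scrubbing' entails that some scrubbing happened, so 'scrubbed' holds.
(d) Not entailed — the narrative places the dragging before the photographing, not after.
(e) Not entailed — Dara photographed the wax, not the box; the box belongs to the dragging event.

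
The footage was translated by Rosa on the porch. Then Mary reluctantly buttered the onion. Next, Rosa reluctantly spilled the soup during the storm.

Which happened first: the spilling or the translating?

the translating

The connectives place the translating before the spilling.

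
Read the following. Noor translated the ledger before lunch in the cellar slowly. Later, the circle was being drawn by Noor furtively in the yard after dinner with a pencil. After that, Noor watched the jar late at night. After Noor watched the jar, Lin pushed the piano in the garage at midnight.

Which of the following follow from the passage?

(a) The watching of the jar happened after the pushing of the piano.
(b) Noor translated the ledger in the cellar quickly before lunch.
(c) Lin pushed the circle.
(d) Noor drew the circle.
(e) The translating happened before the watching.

(a) Not entailed — the narrative places the watching before the pushing, not after.
(b) Not entailed — 'quickly' adds a manner not in (and inconsistent with) the original.
(c) Not entailed — Lin pushed the piano, not the circle; the circle belongs to the drawing event.
(d) Not entailed — 'was drawing' is progressive on an accomplishment; it does not entail the completed 'drew'.
(e) Entailed — the narrative places the translating before the watching.

(e)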